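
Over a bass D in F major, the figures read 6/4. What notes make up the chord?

A fourth above D in this key is G.
A sixth above D in this key is Bb.
Together with the bass D, this spells G minor in second inversion.

D, G, Bb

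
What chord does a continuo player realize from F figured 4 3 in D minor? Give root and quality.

Bb major seventh

The figures 4 3 indicate a seventh chord in second inversion.
In second inversion the root lies a fourth above the bass: a fourth above F in D minor is Bb.
The chord tones are F, A, Bb, D, giving Bb major seventh.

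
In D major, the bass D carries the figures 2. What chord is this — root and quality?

E minor seventh

The figures 2 indicate a seventh chord in third inversion.
In third inversion the root lies a second above the bass: a second above D in D major is E.
The chord tones are D, E, G, B, giving E minor seventh.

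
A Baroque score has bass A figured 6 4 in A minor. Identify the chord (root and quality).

D minor

The figures 6 4 indicate a triad in second inversion.
In second inversion the root lies a fourth above the bass: a fourth above A in A minor is D.
The chord tones are A, D, F, giving D minor.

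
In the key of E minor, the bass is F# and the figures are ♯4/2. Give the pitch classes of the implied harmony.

The written figures ♯4/2 are shorthand for 6/4/2: the 6 is implied.
A second above F# in this key is G.
A fourth above F# in this key is B, raised to B# by the sharp.
A sixth above F# in this key is D.

F#, G, B#, D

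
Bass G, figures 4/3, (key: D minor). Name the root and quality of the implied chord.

C dominant seventh

The figures 4/3 indicate a seventh chord in second inversion.
In second inversion the root lies a fourth above the bass: a fourth above G in D minor is C.
The chord tones are G, Bb, C, E, giving C dominant seventh.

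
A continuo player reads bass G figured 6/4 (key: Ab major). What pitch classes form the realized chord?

G, C, Eb

A fourth above G in this key is C.
A sixth above G in this key is Eb.
Together with the bass G, this spells C minor in second inversion.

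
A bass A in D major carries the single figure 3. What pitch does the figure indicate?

Counting 2 letter steps above A lands on C; in D major, that letter is C#.

C#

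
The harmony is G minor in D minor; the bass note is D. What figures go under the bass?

6/4

D is the fifth of G minor, so the chord is in second inversion.
A triad in second inversion is figured 6/4, conventionally abbreviated 6/4.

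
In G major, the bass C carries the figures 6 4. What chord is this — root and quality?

The figures 6 4 indicate a triad in second inversion.
In second inversion the root lies a fourth above the bass: a fourth above C in G major is F#.
The chord tones are C, F#, A, giving F# diminished.

F# diminished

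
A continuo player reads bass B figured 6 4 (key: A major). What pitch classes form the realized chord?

B, E, G#

A fourth above B in this key is E.
A sixth above B in this key is G#.
Together with the bass B, this spells E major in second inversion.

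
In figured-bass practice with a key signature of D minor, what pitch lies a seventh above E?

D

Counting 6 letter steps above E lands on D; in D minor, that letter is D.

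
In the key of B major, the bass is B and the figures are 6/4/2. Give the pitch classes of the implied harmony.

B, C#, E, G#

A second above B in this key is C#.
A fourth above B in this key is E.
A sixth above B in this key is G#.
Together with the bass B, this spells C# minor seventh in third inversion.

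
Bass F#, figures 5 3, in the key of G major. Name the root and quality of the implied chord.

The figures 5 3 indicate a triad in root position.
In root position the bass is the root, so the root is F#.
The chord tones are F#, A, C, giving F# diminished.

F# diminished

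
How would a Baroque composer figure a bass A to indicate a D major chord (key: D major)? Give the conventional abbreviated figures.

6/4

A is the fifth of D major, so the chord is in second inversion.
A triad in second inversion is figured 6/4, conventionally abbreviated 6/4.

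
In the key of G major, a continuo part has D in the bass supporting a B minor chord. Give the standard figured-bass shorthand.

6

D is the third of B minor, so the chord is in first inversion.
A triad in first inversion is figured 6/3, conventionally abbreviated 6.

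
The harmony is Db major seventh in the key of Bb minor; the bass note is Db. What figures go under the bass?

7

Db is the root of Db major seventh, so the chord is in root position.
A seventh chord in root position is figured 7/5/3, conventionally abbreviated 7.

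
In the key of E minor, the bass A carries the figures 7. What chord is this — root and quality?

A minor seventh

The figures 7 indicate a seventh chord in root position.
In root position the bass is the root, so the root is A.
The chord tones are A, C, E, G, giving A minor seventh.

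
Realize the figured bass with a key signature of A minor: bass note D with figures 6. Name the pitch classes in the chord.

The written figures 6 are shorthand for 6/3: the 3 is implied.
A third above D in this key is F.
A sixth above D in this key is B.
Together with the bass D, this spells B diminished in first inversion.

D, F, B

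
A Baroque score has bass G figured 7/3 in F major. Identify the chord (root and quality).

G minor seventh

The figures 7/3 indicate a seventh chord in root position.
In root position the bass is the root, so the root is G.
The chord tones are G, Bb, D, F, giving G minor seventh.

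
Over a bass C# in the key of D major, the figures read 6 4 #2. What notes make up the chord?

A second above C# in this key is D, raised to D# by the sharp.
A fourth above C# in this key is F#.
A sixth above C# in this key is A.
Together with the bass C#, this spells D# half-diminished seventh in third inversion.

C#, D#, F#, A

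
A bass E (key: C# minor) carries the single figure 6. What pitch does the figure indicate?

C#

Counting 5 letter steps above E lands on C; in C# minor, that letter is C#.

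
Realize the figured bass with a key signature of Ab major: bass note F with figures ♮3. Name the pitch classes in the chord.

F, A, C

The written figures ♮3 are shorthand for 5/3: the 5 is implied.
A third above F in this key is Ab, made natural (A) by the ♮ figure.
A fifth above F in this key is C.
Together with the bass F, this spells F major in root position.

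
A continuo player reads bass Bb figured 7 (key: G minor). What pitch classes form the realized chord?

The written figures 7 are shorthand for 7/5/3: the 5/3 are implied.
A third above Bb in this key is D.
A fifth above Bb in this key is F.
A seventh above Bb in this key is A.
Together with the bass Bb, this spells Bb major seventh in root position.

Bb, D, F, A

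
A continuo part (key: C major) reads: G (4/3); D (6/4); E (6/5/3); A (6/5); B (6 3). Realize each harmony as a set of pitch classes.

G (6/4/3): G, B, C, E.
D (6/4): D, G, B.
E (6/5/3): E, G, B, C.
A (6/5/3): A, C, E, F.
B (6/3): B, D, G.

G, B, C, E | D, G, B | E, G, B, C | A, C, E, F | B, D, G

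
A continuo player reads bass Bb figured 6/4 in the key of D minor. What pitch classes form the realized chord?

Bb, E, G

A fourth above Bb in this key is E.
A sixth above Bb in this key is G.
Together with the bass Bb, this spells E diminished in second inversion.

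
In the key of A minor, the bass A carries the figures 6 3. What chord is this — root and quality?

The figures 6 3 indicate a triad in first inversion.
In first inversion the root lies a sixth above the bass: a sixth above A in A minor is F.
The chord tones are A, C, F, giving F major.

F major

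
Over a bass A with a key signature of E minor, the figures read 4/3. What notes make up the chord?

A, C, D, F#

The written figures 4/3 are shorthand for 6/4/3: the 6 is implied.
A third above A in this key is C.
A fourth above A in this key is D.
A sixth above A in this key is F#.
Together with the bass A, this spells D dominant seventh in second inversion.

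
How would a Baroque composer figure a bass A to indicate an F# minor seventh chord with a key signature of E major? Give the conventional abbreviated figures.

A is the third of F# minor seventh, so the chord is in first inversion.
A seventh chord in first inversion is figured 6/5/3, conventionally abbreviated 6/5.

6/5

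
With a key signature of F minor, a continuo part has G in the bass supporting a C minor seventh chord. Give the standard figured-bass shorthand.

G is the fifth of C minor seventh, so the chord is in second inversion.
A seventh chord in second inversion is figured 6/4/3, conventionally abbreviated 4/3.

4/3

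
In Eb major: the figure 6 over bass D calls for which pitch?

Bb

Counting 5 letter steps above D lands on B; in Eb major, that letter is Bb.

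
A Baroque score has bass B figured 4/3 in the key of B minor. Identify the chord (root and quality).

The figures 4/3 indicate a seventh chord in second inversion.
In second inversion the root lies a fourth above the bass: a fourth above B in B minor is E.
The chord tones are B, D, E, G, giving E minor seventh.

E minor seventh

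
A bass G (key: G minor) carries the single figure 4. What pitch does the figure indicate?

C

Counting 3 letter steps above G lands on C; in G minor, that letter is C.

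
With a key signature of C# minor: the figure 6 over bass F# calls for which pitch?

Counting 5 letter steps above F# lands on D; in C# minor, that letter is D#.

D#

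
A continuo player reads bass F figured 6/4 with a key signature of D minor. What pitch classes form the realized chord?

F, Bb, D

A fourth above F in this key is Bb.
A sixth above F in this key is D.
Together with the bass F, this spells Bb major in second inversion.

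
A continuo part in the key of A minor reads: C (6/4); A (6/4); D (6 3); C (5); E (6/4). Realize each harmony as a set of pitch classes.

C (6/4): C, F, A.
A (6/4): A, D, F.
D (6/3): D, F, B.
C (5/3): C, E, G.
E (6/4): E, A, C.

C, F, A | A, D, F | D, F, B | C, E, G | E, A, C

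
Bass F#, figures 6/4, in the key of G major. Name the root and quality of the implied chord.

B minor

The figures 6/4 indicate a triad in second inversion.
In second inversion the root lies a fourth above the bass: a fourth above F# in G major is B.
The chord tones are F#, B, D, giving B minor.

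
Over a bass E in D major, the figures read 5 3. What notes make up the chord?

A third above E in this key is G.
A fifth above E in this key is B.
Together with the bass E, this spells E minor in root position.

E, G, B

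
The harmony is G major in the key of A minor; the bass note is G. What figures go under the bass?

no figures

G is the root of G major, so the chord is in root position.
A triad in root position is figured 5/3, conventionally abbreviated (no figures — root-position triad).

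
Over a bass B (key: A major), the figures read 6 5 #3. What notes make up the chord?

A third above B in this key is D, raised to D# by the sharp.
A fifth above B in this key is F#.
A sixth above B in this key is G#.
Together with the bass B, this spells G# minor seventh in first inversion.

B, D#, F#, G#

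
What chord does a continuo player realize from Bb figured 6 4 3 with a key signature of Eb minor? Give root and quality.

The figures 6 4 3 indicate a seventh chord in second inversion.
In second inversion the root lies a fourth above the bass: a fourth above Bb in Eb minor is Eb.
The chord tones are Bb, Db, Eb, Gb, giving Eb minor seventh.

Eb minor seventh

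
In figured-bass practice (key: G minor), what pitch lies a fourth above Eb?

A

Counting 3 letter steps above Eb lands on A; in G minor, that letter is A.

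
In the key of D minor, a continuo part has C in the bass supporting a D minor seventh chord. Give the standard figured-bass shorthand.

C is the seventh of D minor seventh, so the chord is in third inversion.
A seventh chord in third inversion is figured 6/4/2, conventionally abbreviated 4/2.

4/2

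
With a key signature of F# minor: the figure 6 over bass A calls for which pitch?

Counting 5 letter steps above A lands on F; in F# minor, that letter is F#.

F#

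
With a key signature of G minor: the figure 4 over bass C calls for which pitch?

F

Counting 3 letter steps above C lands on F; in G minor, that letter is F.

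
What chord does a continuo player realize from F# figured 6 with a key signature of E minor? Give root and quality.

The figures 6 indicate a triad in first inversion.
In first inversion the root lies a sixth above the bass: a sixth above F# in E minor is D.
The chord tones are F#, A, D, giving D major.

D major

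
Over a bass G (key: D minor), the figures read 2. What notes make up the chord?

The written figures 2 are shorthand for 6/4/2: the 6/4 are implied.
A second above G in this key is A.
A fourth above G in this key is C.
A sixth above G in this key is E.
Together with the bass G, this spells A minor seventh in third inversion.

G, A, C, E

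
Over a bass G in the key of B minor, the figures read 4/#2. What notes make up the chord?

The written figures 4/#2 are shorthand for 6/4/2: the 6 is implied.
A second above G in this key is A, raised to A# by the sharp.
A fourth above G in this key is C#.
A sixth above G in this key is E.
Together with the bass G, this spells A# diminished seventh in third inversion.

G, A#, C#, E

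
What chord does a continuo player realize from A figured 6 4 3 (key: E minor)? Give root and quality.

D dominant seventh

The figures 6 4 3 indicate a seventh chord in second inversion.
In second inversion the root lies a fourth above the bass: a fourth above A in E minor is D.
The chord tones are A, C, D, F#, giving D dominant seventh.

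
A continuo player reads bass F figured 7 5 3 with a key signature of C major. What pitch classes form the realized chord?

A third above F in this key is A.
A fifth above F in this key is C.
A seventh above F in this key is E.
Together with the bass F, this spells F major seventh in root position.

F, A, C, E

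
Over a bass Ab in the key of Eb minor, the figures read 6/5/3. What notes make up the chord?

Ab, Cb, Eb, F

A third above Ab in this key is Cb.
A fifth above Ab in this key is Eb.
A sixth above Ab in this key is F.
Together with the bass Ab, this spells F half-diminished seventh in first inversion.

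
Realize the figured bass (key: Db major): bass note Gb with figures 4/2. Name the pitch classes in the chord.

The written figures 4/2 are shorthand for 6/4/2: the 6 is implied.
A second above Gb in this key is Ab.
A fourth above Gb in this key is C.
A sixth above Gb in this key is Eb.
Together with the bass Gb, this spells Ab dominant seventh in third inversion.

Gb, Ab, C, Eb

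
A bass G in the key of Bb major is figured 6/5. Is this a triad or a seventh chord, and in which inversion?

seventh chord, first inversion

6/5 is shorthand for 6/5/3.
Intervals of 6/5/3 above the bass form a seventh chord; the bass is the third, so this is first inversion.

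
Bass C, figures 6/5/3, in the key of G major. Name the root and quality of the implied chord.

A minor seventh

The figures 6/5/3 indicate a seventh chord in first inversion.
In first inversion the root lies a sixth above the bass: a sixth above C in G major is A.
The chord tones are C, E, G, A, giving A minor seventh.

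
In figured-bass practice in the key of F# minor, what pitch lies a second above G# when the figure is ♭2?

Ab

Counting 1 letter step above G# lands on A; in F# minor, that letter is A.
The b2 figure lowers it a semitone, giving Ab.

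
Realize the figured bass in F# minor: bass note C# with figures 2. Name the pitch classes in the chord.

The written figures 2 are shorthand for 6/4/2: the 6/4 are implied.
A second above C# in this key is D.
A fourth above C# in this key is F#.
A sixth above C# in this key is A.
Together with the bass C#, this spells D major seventh in third inversion.

C#, D, F#, A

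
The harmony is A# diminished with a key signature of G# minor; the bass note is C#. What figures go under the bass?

6

C# is the third of A# diminished, so the chord is in first inversion.
A triad in first inversion is figured 6/3, conventionally abbreviated 6.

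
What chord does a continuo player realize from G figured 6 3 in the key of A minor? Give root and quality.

E minor

The figures 6 3 indicate a triad in first inversion.
In first inversion the root lies a sixth above the bass: a sixth above G in A minor is E.
The chord tones are G, B, E, giving E minor.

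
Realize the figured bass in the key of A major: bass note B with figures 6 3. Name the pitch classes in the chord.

B, D, G#

A third above B in this key is D.
A sixth above B in this key is G#.
Together with the bass B, this spells G# diminished in first inversion.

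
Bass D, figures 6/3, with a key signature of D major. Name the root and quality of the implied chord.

B minor

The figures 6/3 indicate a triad in first inversion.
In first inversion the root lies a sixth above the bass: a sixth above D in D major is B.
The chord tones are D, F#, B, giving B minor.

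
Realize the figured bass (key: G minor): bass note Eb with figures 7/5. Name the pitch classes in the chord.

The written figures 7/5 are shorthand for 7/5/3: the 3 is implied.
A third above Eb in this key is G.
A fifth above Eb in this key is Bb.
A seventh above Eb in this key is D.
Together with the bass Eb, this spells Eb major seventh in root position.

Eb, G, Bb, D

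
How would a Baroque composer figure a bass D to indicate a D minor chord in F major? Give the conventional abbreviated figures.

D is the root of D minor, so the chord is in root position.
A triad in root position is figured 5/3, conventionally abbreviated (no figures — root-position triad).

no figures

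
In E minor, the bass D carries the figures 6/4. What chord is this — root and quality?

The figures 6/4 indicate a triad in second inversion.
In second inversion the root lies a fourth above the bass: a fourth above D in E minor is G.
The chord tones are D, G, B, giving G major.

G major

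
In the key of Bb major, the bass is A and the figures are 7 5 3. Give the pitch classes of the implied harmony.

A third above A in this key is C.
A fifth above A in this key is Eb.
A seventh above A in this key is G.
Together with the bass A, this spells A half-diminished seventh in root position.

A, C, Eb, G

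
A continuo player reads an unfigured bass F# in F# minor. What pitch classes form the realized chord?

An unfigured bass implies 5/3.
A third above F# in this key is A.
A fifth above F# in this key is C#.
Together with the bass F#, this spells F# minor in root position.

F#, A, C#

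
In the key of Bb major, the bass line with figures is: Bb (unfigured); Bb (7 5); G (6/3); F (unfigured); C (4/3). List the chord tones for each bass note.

Bb, D, F | Bb, D, F, A | G, Bb, Eb | F, A, C | C, Eb, F, A

Bb (5/3): Bb, D, F.
Bb (7/5/3): Bb, D, F, A.
G (6/3): G, Bb, Eb.
F (5/3): F, A, C.
C (6/4/3): C, Eb, F, A.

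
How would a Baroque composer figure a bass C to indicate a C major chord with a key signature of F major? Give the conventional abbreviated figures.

C is the root of C major, so the chord is in root position.
A triad in root position is figured 5/3, conventionally abbreviated (no figures — root-position triad).

no figures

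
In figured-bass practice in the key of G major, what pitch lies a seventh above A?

G

Counting 6 letter steps above A lands on G; in G major, that letter is G.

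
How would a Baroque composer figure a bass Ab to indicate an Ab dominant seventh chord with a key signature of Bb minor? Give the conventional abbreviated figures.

7

Ab is the root of Ab dominant seventh, so the chord is in root position.
A seventh chord in root position is figured 7/5/3, conventionally abbreviated 7.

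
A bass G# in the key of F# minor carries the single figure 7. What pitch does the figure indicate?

F#

Counting 6 letter steps above G# lands on F; in F# minor, that letter is F#.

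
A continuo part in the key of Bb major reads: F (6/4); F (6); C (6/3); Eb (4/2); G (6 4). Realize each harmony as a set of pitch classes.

F (6/4): F, Bb, D.
F (6/3): F, A, D.
C (6/3): C, Eb, A.
Eb (6/4/2): Eb, F, A, C.
G (6/4): G, C, Eb.

F, Bb, D | F, A, D | C, Eb, A | Eb, F, A, C | G, C, Eb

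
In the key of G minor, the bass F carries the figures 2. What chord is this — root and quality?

G minor seventh

The figures 2 indicate a seventh chord in third inversion.
In third inversion the root lies a second above the bass: a second above F in G minor is G.
The chord tones are F, G, Bb, D, giving G minor seventh.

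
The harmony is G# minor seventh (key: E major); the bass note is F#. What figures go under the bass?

4/2

F# is the seventh of G# minor seventh, so the chord is in third inversion.
A seventh chord in third inversion is figured 6/4/2, conventionally abbreviated 4/2.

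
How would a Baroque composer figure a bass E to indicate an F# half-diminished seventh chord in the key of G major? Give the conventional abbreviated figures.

4/2

E is the seventh of F# half-diminished seventh, so the chord is in third inversion.
A seventh chord in third inversion is figured 6/4/2, conventionally abbreviated 4/2.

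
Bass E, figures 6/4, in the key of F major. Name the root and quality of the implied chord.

A minor

The figures 6/4 indicate a triad in second inversion.
In second inversion the root lies a fourth above the bass: a fourth above E in F major is A.
The chord tones are E, A, C, giving A minor.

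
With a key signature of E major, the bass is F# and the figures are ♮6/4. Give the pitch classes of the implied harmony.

A fourth above F# in this key is B.
A sixth above F# in this key is D#, made natural (D) by the ♮ figure.
Together with the bass F#, this spells B minor in second inversion.

F#, B, D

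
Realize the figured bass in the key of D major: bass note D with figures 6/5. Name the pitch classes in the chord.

The written figures 6/5 are shorthand for 6/5/3: the 3 is implied.
A third above D in this key is F#.
A fifth above D in this key is A.
A sixth above D in this key is B.
Together with the bass D, this spells B minor seventh in first inversion.

D, F#, A, B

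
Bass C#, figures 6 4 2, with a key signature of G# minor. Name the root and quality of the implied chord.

D# minor seventh

The figures 6 4 2 indicate a seventh chord in third inversion.
In third inversion the root lies a second above the bass: a second above C# in G# minor is D#.
The chord tones are C#, D#, F#, A#, giving D# minor seventh.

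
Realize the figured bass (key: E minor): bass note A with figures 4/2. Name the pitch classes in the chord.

The written figures 4/2 are shorthand for 6/4/2: the 6 is implied.
A second above A in this key is B.
A fourth above A in this key is D.
A sixth above A in this key is F#.
Together with the bass A, this spells B minor seventh in third inversion.

A, B, D, F#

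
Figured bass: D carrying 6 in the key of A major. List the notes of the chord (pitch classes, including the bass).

The written figures 6 are shorthand for 6/3: the 3 is implied.
A third above D in this key is F#.
A sixth above D in this key is B.
Together with the bass D, this spells B minor in first inversion.

D, F#, B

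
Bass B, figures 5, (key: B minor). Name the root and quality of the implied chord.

B minor

The figures 5 indicate a triad in root position.
In root position the bass is the root, so the root is B.
The chord tones are B, D, F#, giving B minor.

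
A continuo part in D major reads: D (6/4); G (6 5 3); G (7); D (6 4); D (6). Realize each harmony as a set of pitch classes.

D (6/4): D, G, B.
G (6/5/3): G, B, D, E.
G (7/5/3): G, B, D, F#.
D (6/4): D, G, B.
D (6/3): D, F#, B.

D, G, B | G, B, D, E | G, B, D, F# | D, G, B | D, F#, B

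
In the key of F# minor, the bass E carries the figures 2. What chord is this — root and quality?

F# minor seventh

The figures 2 indicate a seventh chord in third inversion.
In third inversion the root lies a second above the bass: a second above E in F# minor is F#.
The chord tones are E, F#, A, C#, giving F# minor seventh.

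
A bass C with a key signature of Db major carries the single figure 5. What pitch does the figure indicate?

Gb

Counting 4 letter steps above C lands on G; in Db major, that letter is Gb.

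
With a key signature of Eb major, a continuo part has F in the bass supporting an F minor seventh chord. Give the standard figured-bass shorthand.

7

F is the root of F minor seventh, so the chord is in root position.
A seventh chord in root position is figured 7/5/3, conventionally abbreviated 7.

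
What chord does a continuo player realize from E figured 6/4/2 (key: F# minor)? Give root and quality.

F# minor seventh

The figures 6/4/2 indicate a seventh chord in third inversion.
In third inversion the root lies a second above the bass: a second above E in F# minor is F#.
The chord tones are E, F#, A, C#, giving F# minor seventh.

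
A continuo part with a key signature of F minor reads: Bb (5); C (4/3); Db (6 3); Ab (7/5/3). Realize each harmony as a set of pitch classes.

Bb, Db, F | C, Eb, F, Ab | Db, F, Bb | Ab, C, Eb, G

Bb (5/3): Bb, Db, F.
C (6/4/3): C, Eb, F, Ab.
Db (6/3): Db, F, Bb.
Ab (7/5/3): Ab, C, Eb, G.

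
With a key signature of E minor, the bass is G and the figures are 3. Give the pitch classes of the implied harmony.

G, B, D

The written figures 3 are shorthand for 5/3: the 5 is implied.
A third above G in this key is B.
A fifth above G in this key is D.
Together with the bass G, this spells G major in root position.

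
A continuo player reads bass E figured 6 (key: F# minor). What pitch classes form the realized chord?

E, G#, C#

The written figures 6 are shorthand for 6/3: the 3 is implied.
A third above E in this key is G#.
A sixth above E in this key is C#.
Together with the bass E, this spells C# minor in first inversion.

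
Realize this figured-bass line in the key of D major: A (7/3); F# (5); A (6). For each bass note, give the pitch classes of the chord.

A, C#, E, G | F#, A, C# | A, C#, F#

A (7/5/3): A, C#, E, G.
F# (5/3): F#, A, C#.
A (6/3): A, C#, F#.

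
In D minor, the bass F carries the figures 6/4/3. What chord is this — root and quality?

Bb major seventh

The figures 6/4/3 indicate a seventh chord in second inversion.
In second inversion the root lies a fourth above the bass: a fourth above F in D minor is Bb.
The chord tones are F, A, Bb, D, giving Bb major seventh.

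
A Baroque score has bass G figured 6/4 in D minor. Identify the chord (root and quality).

The figures 6/4 indicate a triad in second inversion.
In second inversion the root lies a fourth above the bass: a fourth above G in D minor is C.
The chord tones are G, C, E, giving C major.

C major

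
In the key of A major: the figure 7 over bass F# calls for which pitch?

Counting 6 letter steps above F# lands on E; in A major, that letter is E.

E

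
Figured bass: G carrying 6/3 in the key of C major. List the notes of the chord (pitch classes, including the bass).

G, B, E

A third above G in this key is B.
A sixth above G in this key is E.
Together with the bass G, this spells E minor in first inversion.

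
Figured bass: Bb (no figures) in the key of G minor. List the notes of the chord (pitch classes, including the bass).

Bb, D, F

An unfigured bass implies 5/3.
A third above Bb in this key is D.
A fifth above Bb in this key is F.
Together with the bass Bb, this spells Bb major in root position.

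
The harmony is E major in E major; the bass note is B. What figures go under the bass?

6/4

B is the fifth of E major, so the chord is in second inversion.
A triad in second inversion is figured 6/4, conventionally abbreviated 6/4.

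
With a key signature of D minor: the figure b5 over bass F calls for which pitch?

Cb

Counting 4 letter steps above F lands on C; in D minor, that letter is C.
The b5 figure lowers it a semitone, giving Cb.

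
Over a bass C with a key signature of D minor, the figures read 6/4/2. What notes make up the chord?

A second above C in this key is D.
A fourth above C in this key is F.
A sixth above C in this key is A.
Together with the bass C, this spells D minor seventh in third inversion.

C, D, F, A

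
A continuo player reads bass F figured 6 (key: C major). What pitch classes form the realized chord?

F, A, D

The written figures 6 are shorthand for 6/3: the 3 is implied.
A third above F in this key is A.
A sixth above F in this key is D.
Together with the bass F, this spells D minor in first inversion.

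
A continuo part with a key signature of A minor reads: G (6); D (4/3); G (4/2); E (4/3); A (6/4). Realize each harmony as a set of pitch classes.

G (6/3): G, B, E.
D (6/4/3): D, F, G, B.
G (6/4/2): G, A, C, E.
E (6/4/3): E, G, A, C.
A (6/4): A, D, F.

G, B, E | D, F, G, B | G, A, C, E | E, G, A, C | A, D, F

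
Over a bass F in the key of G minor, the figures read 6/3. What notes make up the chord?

A third above F in this key is A.
A sixth above F in this key is D.
Together with the bass F, this spells D minor in first inversion.

F, A, D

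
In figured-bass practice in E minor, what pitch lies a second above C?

Counting 1 letter step above C lands on D; in E minor, that letter is D.

D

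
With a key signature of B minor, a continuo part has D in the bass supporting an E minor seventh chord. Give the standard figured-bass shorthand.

4/2

D is the seventh of E minor seventh, so the chord is in third inversion.
A seventh chord in third inversion is figured 6/4/2, conventionally abbreviated 4/2.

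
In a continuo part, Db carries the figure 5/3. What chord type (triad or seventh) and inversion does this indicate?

Intervals of 5/3 above the bass form a triad; the bass is the root, so this is root position.

triad, root position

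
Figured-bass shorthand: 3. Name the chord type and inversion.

triad, root position

3 is shorthand for 5/3.
Intervals of 5/3 above the bass form a triad; the bass is the root, so this is root position.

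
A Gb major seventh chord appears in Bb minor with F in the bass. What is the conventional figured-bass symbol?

4/2

F is the seventh of Gb major seventh, so the chord is in third inversion.
A seventh chord in third inversion is figured 6/4/2, conventionally abbreviated 4/2.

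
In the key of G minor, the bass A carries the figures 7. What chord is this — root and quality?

The figures 7 indicate a seventh chord in root position.
In root position the bass is the root, so the root is A.
The chord tones are A, C, Eb, G, giving A half-diminished seventh.

A half-diminished seventh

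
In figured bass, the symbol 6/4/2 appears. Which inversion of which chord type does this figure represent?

Intervals of 6/4/2 above the bass form a seventh chord; the bass is the seventh, so this is third inversion.

seventh chord, third inversion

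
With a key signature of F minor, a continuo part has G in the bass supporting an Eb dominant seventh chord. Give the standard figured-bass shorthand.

G is the third of Eb dominant seventh, so the chord is in first inversion.
A seventh chord in first inversion is figured 6/5/3, conventionally abbreviated 6/5.

6/5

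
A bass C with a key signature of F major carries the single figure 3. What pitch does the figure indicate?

Counting 2 letter steps above C lands on E; in F major, that letter is E.

E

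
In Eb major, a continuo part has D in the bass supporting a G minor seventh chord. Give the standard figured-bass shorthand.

D is the fifth of G minor seventh, so the chord is in second inversion.
A seventh chord in second inversion is figured 6/4/3, conventionally abbreviated 4/3.

4/3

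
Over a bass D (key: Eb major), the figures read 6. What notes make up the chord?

D, F, Bb

The written figures 6 are shorthand for 6/3: the 3 is implied.
A third above D in this key is F.
A sixth above D in this key is Bb.
Together with the bass D, this spells Bb major in first inversion.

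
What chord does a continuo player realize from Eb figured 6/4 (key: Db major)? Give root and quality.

The figures 6/4 indicate a triad in second inversion.
In second inversion the root lies a fourth above the bass: a fourth above Eb in Db major is Ab.
The chord tones are Eb, Ab, C, giving Ab major.

Ab major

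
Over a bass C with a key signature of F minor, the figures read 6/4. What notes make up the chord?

A fourth above C in this key is F.
A sixth above C in this key is Ab.
Together with the bass C, this spells F minor in second inversion.

C, F, Ab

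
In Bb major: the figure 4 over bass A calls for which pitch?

Counting 3 letter steps above A lands on D; in Bb major, that letter is D.

D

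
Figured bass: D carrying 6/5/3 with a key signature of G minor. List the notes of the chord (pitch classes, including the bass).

A third above D in this key is F.
A fifth above D in this key is A.
A sixth above D in this key is Bb.
Together with the bass D, this spells Bb major seventh in first inversion.

D, F, A, Bb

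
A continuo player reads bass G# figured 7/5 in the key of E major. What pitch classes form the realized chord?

G#, B, D#, F#

The written figures 7/5 are shorthand for 7/5/3: the 3 is implied.
A third above G# in this key is B.
A fifth above G# in this key is D#.
A seventh above G# in this key is F#.
Together with the bass G#, this spells G# minor seventh in root position.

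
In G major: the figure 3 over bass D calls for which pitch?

F#

Counting 2 letter steps above D lands on F; in G major, that letter is F#.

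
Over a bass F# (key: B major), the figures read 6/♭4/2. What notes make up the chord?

A second above F# in this key is G#.
A fourth above F# in this key is B, lowered to Bb by the flat.
A sixth above F# in this key is D#.

F#, G#, Bb, D#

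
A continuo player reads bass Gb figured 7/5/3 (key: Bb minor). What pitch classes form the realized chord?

Gb, Bb, Db, F

A third above Gb in this key is Bb.
A fifth above Gb in this key is Db.
A seventh above Gb in this key is F.
Together with the bass Gb, this spells Gb major seventh in root position.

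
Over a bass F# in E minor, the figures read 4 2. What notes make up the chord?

The written figures 4 2 are shorthand for 6/4/2: the 6 is implied.
A second above F# in this key is G.
A fourth above F# in this key is B.
A sixth above F# in this key is D.
Together with the bass F#, this spells G major seventh in third inversion.

F#, G, B, D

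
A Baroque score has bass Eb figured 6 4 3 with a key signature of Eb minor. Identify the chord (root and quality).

The figures 6 4 3 indicate a seventh chord in second inversion.
In second inversion the root lies a fourth above the bass: a fourth above Eb in Eb minor is Ab.
The chord tones are Eb, Gb, Ab, Cb, giving Ab minor seventh.

Ab minor seventh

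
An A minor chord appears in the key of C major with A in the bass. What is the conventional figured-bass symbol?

no figures

A is the root of A minor, so the chord is in root position.
A triad in root position is figured 5/3, conventionally abbreviated (no figures — root-position triad).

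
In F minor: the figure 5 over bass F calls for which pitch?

Counting 4 letter steps above F lands on C; in F minor, that letter is C.

C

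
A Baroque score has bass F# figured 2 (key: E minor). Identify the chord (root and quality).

G major seventh

The figures 2 indicate a seventh chord in third inversion.
In third inversion the root lies a second above the bass: a second above F# in E minor is G.
The chord tones are F#, G, B, D, giving G major seventh.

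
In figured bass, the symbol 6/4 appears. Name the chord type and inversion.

triad, second inversion

Intervals of 6/4 above the bass form a triad; the bass is the fifth, so this is second inversion.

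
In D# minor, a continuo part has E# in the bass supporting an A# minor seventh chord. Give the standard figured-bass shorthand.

4/3

E# is the fifth of A# minor seventh, so the chord is in second inversion.
A seventh chord in second inversion is figured 6/4/3, conventionally abbreviated 4/3.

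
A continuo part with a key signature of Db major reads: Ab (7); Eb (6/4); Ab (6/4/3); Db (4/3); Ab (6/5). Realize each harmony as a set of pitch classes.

Ab, C, Eb, Gb | Eb, Ab, C | Ab, C, Db, F | Db, F, Gb, Bb | Ab, C, Eb, F

Ab (7/5/3): Ab, C, Eb, Gb.
Eb (6/4): Eb, Ab, C.
Ab (6/4/3): Ab, C, Db, F.
Db (6/4/3): Db, F, Gb, Bb.
Ab (6/5/3): Ab, C, Eb, F.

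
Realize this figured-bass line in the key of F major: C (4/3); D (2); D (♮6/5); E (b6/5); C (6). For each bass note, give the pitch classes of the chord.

C (6/4/3): C, E, F, A.
D (6/4/2): D, E, G, Bb.
D (♮6/5/3): D, F, A, B.
E (b6/5/3): E, G, Bb, Cb.
C (6/3): C, E, A.

C, E, F, A | D, E, G, Bb | D, F, A, B | E, G, Bb, Cb | C, E, A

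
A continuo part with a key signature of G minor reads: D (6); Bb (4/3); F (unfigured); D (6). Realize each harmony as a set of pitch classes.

D (6/3): D, F, Bb.
Bb (6/4/3): Bb, D, Eb, G.
F (5/3): F, A, C.
D (6/3): D, F, Bb.

D, F, Bb | Bb, D, Eb, G | F, A, C | D, F, Bb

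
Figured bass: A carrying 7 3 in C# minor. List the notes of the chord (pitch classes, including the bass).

A, C#, E, G#

The written figures 7 3 are shorthand for 7/5/3: the 5 is implied.
A third above A in this key is C#.
A fifth above A in this key is E.
A seventh above A in this key is G#.
Together with the bass A, this spells A major seventh in root position.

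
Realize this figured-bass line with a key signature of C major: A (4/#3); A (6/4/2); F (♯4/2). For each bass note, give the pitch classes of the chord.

A (6/4/#3): A, C#, D, F.
A (6/4/2): A, B, D, F.
F (6/#4/2): F, G, B#, D.

A, C#, D, F | A, B, D, F | F, G, B#, D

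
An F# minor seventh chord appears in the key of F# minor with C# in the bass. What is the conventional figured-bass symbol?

C# is the fifth of F# minor seventh, so the chord is in second inversion.
A seventh chord in second inversion is figured 6/4/3, conventionally abbreviated 4/3.

4/3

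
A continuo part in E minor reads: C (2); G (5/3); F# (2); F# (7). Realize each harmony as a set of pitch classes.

C (6/4/2): C, D, F#, A.
G (5/3): G, B, D.
F# (6/4/2): F#, G, B, D.
F# (7/5/3): F#, A, C, E.

C, D, F#, A | G, B, D | F#, G, B, D | F#, A, C, E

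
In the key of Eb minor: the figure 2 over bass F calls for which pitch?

Gb

Counting 1 letter step above F lands on G; in Eb minor, that letter is Gb.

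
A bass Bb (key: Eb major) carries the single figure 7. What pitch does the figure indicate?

Ab

Counting 6 letter steps above Bb lands on A; in Eb major, that letter is Ab.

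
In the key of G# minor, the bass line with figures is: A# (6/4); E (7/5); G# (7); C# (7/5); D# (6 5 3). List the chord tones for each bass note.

A# (6/4): A#, D#, F#.
E (7/5/3): E, G#, B, D#.
G# (7/5/3): G#, B, D#, F#.
C# (7/5/3): C#, E, G#, B.
D# (6/5/3): D#, F#, A#, B.

A#, D#, F# | E, G#, B, D# | G#, B, D#, F# | C#, E, G#, B | D#, F#, A#, B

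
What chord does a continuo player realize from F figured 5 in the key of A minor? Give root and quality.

F major

The figures 5 indicate a triad in root position.
In root position the bass is the root, so the root is F.
The chord tones are F, A, C, giving F major.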